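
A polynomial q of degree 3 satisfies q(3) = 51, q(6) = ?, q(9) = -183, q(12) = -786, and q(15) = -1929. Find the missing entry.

The 4 known points determine the degree-3 polynomial uniquely.
Write q(x) = ax^3 + bx^2 + cx + d. Substituting each data point gives a linear system:
  27a + 9b + 3c + d = 51
  729a + 81b + 9c + d = -183
  1728a + 144b + 12c + d = -786
  3375a + 225b + 15c + d = -1929
Solving the system yields a = -1, b = 6, c = 6, d = 6.
So q(x) = -x^3 + 6x^2 + 6x + 6.
Then q(6) = 42.

42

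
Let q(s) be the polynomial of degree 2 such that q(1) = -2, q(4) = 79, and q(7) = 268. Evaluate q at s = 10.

Write q(s) = as^2 + bs + c. Substituting each data point gives a linear system:
  a + b + c = -2
  16a + 4b + c = 79
  49a + 7b + c = 268
Solving the system yields a = 6, b = -3, c = -5.
So q(s) = 6s² - 3s - 5.
Then q(10) = 565.

565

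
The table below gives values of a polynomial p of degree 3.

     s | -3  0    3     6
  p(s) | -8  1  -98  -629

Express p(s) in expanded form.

p(s) = -2s^3 - 6s^2 + 3s + 1

Using the Lagrange interpolation formula with nodes -3, 0, 3, 6:
  L_0(s) = s(s - 3)(s - 6) / -162
  L_1(s) = (s + 3)(s - 3)(s - 6) / 54
  L_2(s) = (s + 3)s(s - 6) / -54
  L_3(s) = (s + 3)s(s - 3) / 162
Then p(s) = -8·L_0(s) + 1·L_1(s) - 98·L_2(s) - 629·L_3(s).
Expanding and collecting terms gives p(s) = -2s^3 - 6s^2 + 3s + 1.
Check: p(0) = 1. ✓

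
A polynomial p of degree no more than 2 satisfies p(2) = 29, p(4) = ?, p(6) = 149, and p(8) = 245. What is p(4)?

The 3 known points determine the degree-2 polynomial uniquely.
Write p(x) = ax^2 + bx + c. Substituting each data point gives a linear system:
  4a + 2b + c = 29
  36a + 6b + c = 149
  64a + 8b + c = 245
Solving the system yields a = 3, b = 6, c = 5.
So p(x) = 3x^2 + 6x + 5.
Then p(4) = 77.

77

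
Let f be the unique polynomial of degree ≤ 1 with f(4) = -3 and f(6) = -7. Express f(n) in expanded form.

Write f(n) = an + b. Substituting each data point gives a linear system:
  4a + b = -3
  6a + b = -7
Solving the system yields a = -2, b = 5.
So f(n) = -2n + 5.
Check: f(4) = -3. ✓

f(n) = -2n + 5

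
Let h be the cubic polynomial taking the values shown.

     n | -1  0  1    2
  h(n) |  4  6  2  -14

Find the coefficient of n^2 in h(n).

Write h(n) = an^3 + bn^2 + cn + d. Substituting each data point gives a linear system:
  -a + b - c + d = 4
  d = 6
  a + b + c + d = 2
  8a + 4b + 2c + d = -14
Solving the system yields a = -1, b = -3, c = 0, d = 6.
So h(n) = -n^3 - 3n^2 + 6.
The coefficient of n^2 is -3.

-3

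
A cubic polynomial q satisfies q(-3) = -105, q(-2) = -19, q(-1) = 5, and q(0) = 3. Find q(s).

Using the Lagrange interpolation formula with nodes -3, -2, -1, 0:
  L_0(s) = (s + 2)(s + 1)s / -6
  L_1(s) = (s + 3)(s + 1)s / 2
  L_2(s) = (s + 3)(s + 2)s / -2
  L_3(s) = (s + 3)(s + 2)(s + 1) / 6
Then q(s) = -105·L_0(s) - 19·L_1(s) + 5·L_2(s) + 3·L_3(s).
Expanding and collecting terms gives q(s) = 6s^3 + 5s^2 - 3s + 3.
Check: q(0) = 3. ✓

q(s) = 6s^3 + 5s^2 - 3s + 3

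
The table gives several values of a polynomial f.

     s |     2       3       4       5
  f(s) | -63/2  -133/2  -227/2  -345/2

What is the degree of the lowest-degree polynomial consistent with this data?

2

Forward differences of the values at s = 2, 3, 4, 5:
  f  : -63/2  -133/2  -227/2  -345/2
  Δ  : -35  -47  -59
  Δ^2: -12  -12
  Δ^3: 0
The second differences are constant (-12) and nonzero, while all higher differences vanish, so the minimal degree is 2.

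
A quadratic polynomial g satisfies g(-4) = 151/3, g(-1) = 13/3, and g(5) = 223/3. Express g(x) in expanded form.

Using the Lagrange interpolation formula with nodes -4, -1, 5:
  L_0(x) = (x + 1)(x - 5) / 27
  L_1(x) = (x + 4)(x - 5) / -18
  L_2(x) = (x + 4)(x + 1) / 54
Then g(x) = 151/3·L_0(x) + 13/3·L_1(x) + 223/3·L_2(x).
Expanding and collecting terms gives g(x) = 3x^2 - (1/3)x + 1.
Check: g(5) = 223/3. ✓

g(x) = 3x^2 - (1/3)x + 1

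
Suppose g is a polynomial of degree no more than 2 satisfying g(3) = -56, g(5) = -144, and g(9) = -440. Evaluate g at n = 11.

Write g(n) = an^2 + bn + c. Substituting each data point gives a linear system:
  9a + 3b + c = -56
  25a + 5b + c = -144
  81a + 9b + c = -440
Solving the system yields a = -5, b = -4, c = 1.
So g(n) = -5n^2 - 4n + 1.
Then g(11) = -648.

-648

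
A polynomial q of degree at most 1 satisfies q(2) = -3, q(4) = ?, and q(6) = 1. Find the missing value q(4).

The 2 known points determine the degree-1 polynomial uniquely.
Write q(s) = as + b. Substituting each data point gives a linear system:
  2a + b = -3
  6a + b = 1
Solving the system yields a = 1, b = -5.
So q(s) = s - 5.
Then q(4) = -1.

-1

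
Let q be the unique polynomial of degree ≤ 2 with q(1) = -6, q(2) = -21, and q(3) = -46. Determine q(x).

Write q(x) = ax^2 + bx + c. Substituting each data point gives a linear system:
  a + b + c = -6
  4a + 2b + c = -21
  9a + 3b + c = -46
Solving the system yields a = -5, b = 0, c = -1.
So q(x) = -5x² - 1.
Check: q(1) = -6. ✓

q(x) = -5x^2 - 1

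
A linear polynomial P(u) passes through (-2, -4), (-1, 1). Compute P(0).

Write P(u) = au + b. Substituting each data point gives a linear system:
  -2a + b = -4
  -a + b = 1
Solving the system yields a = 5, b = 6.
So P(u) = 5u + 6.
Then P(0) = 6.

6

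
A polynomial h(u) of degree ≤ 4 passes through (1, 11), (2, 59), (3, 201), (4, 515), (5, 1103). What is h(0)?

3

Write h(u) = au^4 + bu^3 + cu^2 + du + e. Substituting each data point gives a linear system:
  a + b + c + d + e = 11
  16a + 8b + 4c + 2d + e = 59
  81a + 27b + 9c + 3d + e = 201
  256a + 64b + 16c + 4d + e = 515
  625a + 125b + 25c + 5d + e = 1103
Solving the system yields a = 1, b = 3, c = 4, d = 0, e = 3.
So h(u) = u^4 + 3u^3 + 4u^2 + 3.
Then h(0) = 3.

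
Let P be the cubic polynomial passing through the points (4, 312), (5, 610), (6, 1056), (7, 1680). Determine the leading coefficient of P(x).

Write P(x) = ax^3 + bx^2 + cx + d. Substituting each data point gives a linear system:
  64a + 16b + 4c + d = 312
  125a + 25b + 5c + d = 610
  216a + 36b + 6c + d = 1056
  343a + 49b + 7c + d = 1680
Solving the system yields a = 5, b = -1, c = 2, d = 0.
So P(x) = 5x³ - x² + 2x.
The leading coefficient is 5.

5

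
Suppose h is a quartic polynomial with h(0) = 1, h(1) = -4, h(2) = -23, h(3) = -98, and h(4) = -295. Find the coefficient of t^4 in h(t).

Write h(t) = at^4 + bt^3 + ct^2 + dt + e. Substituting each data point gives a linear system:
  e = 1
  a + b + c + d + e = -4
  16a + 8b + 4c + 2d + e = -23
  81a + 27b + 9c + 3d + e = -98
  256a + 64b + 16c + 4d + e = -295
Solving the system yields a = -1, b = -1, c = 3, d = -6, e = 1.
So h(t) = -t⁴ - t³ + 3t² - 6t + 1.
The leading coefficient is -1.

-1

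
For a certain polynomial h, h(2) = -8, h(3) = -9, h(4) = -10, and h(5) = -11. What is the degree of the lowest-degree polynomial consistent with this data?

1

Forward differences of the values at n = 2, 3, 4, 5:
  h  : -8  -9  -10  -11
  Δ  : -1  -1  -1
  Δ^2: 0  0
  Δ^3: 0
The first differences are constant (-1) and nonzero, while all higher differences vanish, so the minimal degree is 1.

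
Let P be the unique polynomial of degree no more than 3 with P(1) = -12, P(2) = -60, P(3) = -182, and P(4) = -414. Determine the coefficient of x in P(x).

Write P(x) = ax^3 + bx^2 + cx + d. Substituting each data point gives a linear system:
  a + b + c + d = -12
  8a + 4b + 2c + d = -60
  27a + 9b + 3c + d = -182
  64a + 16b + 4c + d = -414
Solving the system yields a = -6, b = -1, c = -3, d = -2.
So P(x) = -6x³ - x² - 3x - 2.
The coefficient of x is -3.

-3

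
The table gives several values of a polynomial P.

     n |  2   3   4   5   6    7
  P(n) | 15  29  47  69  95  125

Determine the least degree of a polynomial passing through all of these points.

2

Forward differences of the values at n = 2, 3, 4, 5, 6, 7:
  P  : 15  29  47  69  95  125
  Δ  : 14  18  22  26  30
  Δ^2: 4  4  4  4
  Δ^3: 0  0  0
  Δ^4: 0  0
  Δ^5: 0
The second differences are constant (4) and nonzero, while all higher differences vanish, so the minimal degree is 2.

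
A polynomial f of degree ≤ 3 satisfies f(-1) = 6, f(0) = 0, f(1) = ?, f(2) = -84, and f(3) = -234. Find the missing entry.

-18

The 4 known points determine the degree-3 polynomial uniquely.
Write f(n) = an^3 + bn^2 + cn + d. Substituting each data point gives a linear system:
  -a + b - c + d = 6
  d = 0
  8a + 4b + 2c + d = -84
  27a + 9b + 3c + d = -234
Solving the system yields a = -6, b = -6, c = -6, d = 0.
So f(n) = -6n^3 - 6n^2 - 6n.
Then f(1) = -18.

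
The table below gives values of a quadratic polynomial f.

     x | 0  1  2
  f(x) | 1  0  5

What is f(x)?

f(x) = 3x^2 - 4x + 1

Write f(x) = ax^2 + bx + c. Substituting each data point gives a linear system:
  c = 1
  a + b + c = 0
  4a + 2b + c = 5
Solving the system yields a = 3, b = -4, c = 1.
So f(x) = 3x² - 4x + 1.
Check: f(2) = 5. ✓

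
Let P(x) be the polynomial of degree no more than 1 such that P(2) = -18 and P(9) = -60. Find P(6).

Write P(x) = ax + b. Substituting each data point gives a linear system:
  2a + b = -18
  9a + b = -60
Solving the system yields a = -6, b = -6.
So P(x) = -6x - 6.
Then P(6) = -42.

-42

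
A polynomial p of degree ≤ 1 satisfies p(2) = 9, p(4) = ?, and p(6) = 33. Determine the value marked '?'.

On equispaced nodes a degree-1 polynomial has vanishing second forward difference, so
  p(2) - 2·p(4) + p(6) = 0.
Substituting the known values and solving for p(4):
  -2·p(4) = -42
  p(4) = 21.

21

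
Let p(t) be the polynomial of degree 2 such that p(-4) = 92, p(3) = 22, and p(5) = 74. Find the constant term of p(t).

4

Write p(t) = at^2 + bt + c. Substituting each data point gives a linear system:
  16a - 4b + c = 92
  9a + 3b + c = 22
  25a + 5b + c = 74
Solving the system yields a = 4, b = -6, c = 4.
So p(t) = 4t² - 6t + 4.
The constant term is 4.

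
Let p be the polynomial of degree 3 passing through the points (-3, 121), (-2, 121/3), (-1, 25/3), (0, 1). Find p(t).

p(t) = -4t^3 + (1/3)t^2 - 3t + 1

Using the Lagrange interpolation formula with nodes -3, -2, -1, 0:
  L_0(t) = (t + 2)(t + 1)t / -6
  L_1(t) = (t + 3)(t + 1)t / 2
  L_2(t) = (t + 3)(t + 2)t / -2
  L_3(t) = (t + 3)(t + 2)(t + 1) / 6
Then p(t) = 121·L_0(t) + 121/3·L_1(t) + 25/3·L_2(t) + 1·L_3(t).
Expanding and collecting terms gives p(t) = -4t^3 + (1/3)t^2 - 3t + 1.
Check: p(0) = 1. ✓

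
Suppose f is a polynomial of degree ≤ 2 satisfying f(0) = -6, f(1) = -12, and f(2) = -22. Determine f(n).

Write f(n) = an^2 + bn + c. Substituting each data point gives a linear system:
  c = -6
  a + b + c = -12
  4a + 2b + c = -22
Solving the system yields a = -2, b = -4, c = -6.
So f(n) = -2n^2 - 4n - 6.
Check: f(0) = -6. ✓

f(n) = -2n^2 - 4n - 6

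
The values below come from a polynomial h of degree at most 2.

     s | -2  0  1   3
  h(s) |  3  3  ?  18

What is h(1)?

6

The 3 known points determine the degree-2 polynomial uniquely.
Write h(s) = as^2 + bs + c. Substituting each data point gives a linear system:
  4a - 2b + c = 3
  c = 3
  9a + 3b + c = 18
Solving the system yields a = 1, b = 2, c = 3.
So h(s) = s^2 + 2s + 3.
Then h(1) = 6.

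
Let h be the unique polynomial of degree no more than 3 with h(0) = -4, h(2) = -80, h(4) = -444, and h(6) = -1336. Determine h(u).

Write h(u) = au^3 + bu^2 + cu + d. Substituting each data point gives a linear system:
  d = -4
  8a + 4b + 2c + d = -80
  64a + 16b + 4c + d = -444
  216a + 36b + 6c + d = -1336
Solving the system yields a = -5, b = -6, c = -6, d = -4.
So h(u) = -5u^3 - 6u^2 - 6u - 4.
Check: h(4) = -444. ✓

h(u) = -5u^3 - 6u^2 - 6u - 4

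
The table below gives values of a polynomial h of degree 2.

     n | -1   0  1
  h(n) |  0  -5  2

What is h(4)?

95

Forward differences of the values at n = -1, 0, 1:
  h  : 0  -5  2
  Δ  : -5  7
  Δ^2: 12
The second differences are constant, confirming degree 2.
Interpolating (Newton forward form) and evaluating at n = 4 gives h(4) = 95.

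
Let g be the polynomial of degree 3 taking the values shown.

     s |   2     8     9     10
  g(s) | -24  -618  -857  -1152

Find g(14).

-3012

Using the Lagrange interpolation formula with nodes 2, 8, 9, 10:
  L_0(s) = (s - 8)(s - 9)(s - 10) / -336
  L_1(s) = (s - 2)(s - 9)(s - 10) / 12
  L_2(s) = (s - 2)(s - 8)(s - 10) / -7
  L_3(s) = (s - 2)(s - 8)(s - 9) / 16
Then g(s) = -24·L_0(s) - 618·L_1(s) - 857·L_2(s) - 1152·L_3(s).
Expanding and collecting terms gives g(s) = -s^3 - s^2 - 5s - 2.
Evaluating at s = 14: g(14) = -3012.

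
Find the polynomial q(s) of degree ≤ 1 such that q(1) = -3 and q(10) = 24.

q(s) = 3s - 6

Write q(s) = as + b. Substituting each data point gives a linear system:
  a + b = -3
  10a + b = 24
Solving the system yields a = 3, b = -6.
So q(s) = 3s - 6.
Check: q(10) = 24. ✓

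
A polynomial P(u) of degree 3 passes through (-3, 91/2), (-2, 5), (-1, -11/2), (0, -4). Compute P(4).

-238

Forward differences of the values at u = -3, -2, -1, 0:
  P  : 91/2  5  -11/2  -4
  Δ  : -81/2  -21/2  3/2
  Δ^2: 30  12
  Δ^3: -18
The third differences are constant, confirming degree 3.
Interpolating (Newton forward form) and evaluating at u = 4 gives P(4) = -238.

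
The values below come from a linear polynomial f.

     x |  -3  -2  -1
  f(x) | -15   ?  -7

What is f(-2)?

The 2 known points determine the degree-1 polynomial uniquely.
Write f(x) = ax + b. Substituting each data point gives a linear system:
  -3a + b = -15
  -a + b = -7
Solving the system yields a = 4, b = -3.
So f(x) = 4x - 3.
Then f(-2) = -11.

-11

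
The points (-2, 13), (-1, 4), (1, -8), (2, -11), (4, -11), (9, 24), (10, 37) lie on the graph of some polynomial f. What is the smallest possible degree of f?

2

Divided differences on the nodes -2, -1, 1, 2, 4, 9, 10:
  order 0: 13  4  -8  -11  -11  24  37
  order 1: -9  -6  -3  0  7  13
  order 2: 1  1  1  1  1
  order 3: 0  0  0  0
  order 4: 0  0  0
  order 5: 0  0
  order 6: 0
The order-2 divided differences are all 1 (nonzero) and every higher order vanishes, so the data lies on a polynomial of degree exactly 2.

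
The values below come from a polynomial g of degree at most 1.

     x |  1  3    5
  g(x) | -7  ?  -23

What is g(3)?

-15

The 2 known points determine the degree-1 polynomial uniquely.
Write g(x) = ax + b. Substituting each data point gives a linear system:
  a + b = -7
  5a + b = -23
Solving the system yields a = -4, b = -3.
So g(x) = -4x - 3.
Then g(3) = -15.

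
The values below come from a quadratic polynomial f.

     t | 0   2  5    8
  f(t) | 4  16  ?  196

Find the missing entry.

The 3 known points determine the degree-2 polynomial uniquely.
Write f(t) = at^2 + bt + c. Substituting each data point gives a linear system:
  c = 4
  4a + 2b + c = 16
  64a + 8b + c = 196
Solving the system yields a = 3, b = 0, c = 4.
So f(t) = 3t^2 + 4.
Then f(5) = 79.

79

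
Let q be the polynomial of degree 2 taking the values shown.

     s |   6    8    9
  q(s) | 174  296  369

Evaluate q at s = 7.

231

Using the Lagrange interpolation formula with nodes 6, 8, 9:
  L_0(s) = (s - 8)(s - 9) / 6
  L_1(s) = (s - 6)(s - 9) / -2
  L_2(s) = (s - 6)(s - 8) / 3
Then q(s) = 174·L_0(s) + 296·L_1(s) + 369·L_2(s).
Expanding and collecting terms gives q(s) = 4s^2 + 5s.
Evaluating at s = 7: q(7) = 231.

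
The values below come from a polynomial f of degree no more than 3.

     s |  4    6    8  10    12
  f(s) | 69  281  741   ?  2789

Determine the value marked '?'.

The 4 known points determine the degree-3 polynomial uniquely.
Write f(s) = as^3 + bs^2 + cs + d. Substituting each data point gives a linear system:
  64a + 16b + 4c + d = 69
  216a + 36b + 6c + d = 281
  512a + 64b + 8c + d = 741
  1728a + 144b + 12c + d = 2789
Solving the system yields a = 2, b = -5, c = 4, d = 5.
So f(s) = 2s³ - 5s² + 4s + 5.
Then f(10) = 1545.

1545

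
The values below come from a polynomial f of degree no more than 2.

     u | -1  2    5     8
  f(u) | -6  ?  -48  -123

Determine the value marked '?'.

-9

On equispaced nodes a degree-2 polynomial has vanishing third forward difference, so
  - f(-1) + 3·f(2) - 3·f(5) + f(8) = 0.
Substituting the known values and solving for f(2):
  3·f(2) = -27
  f(2) = -9.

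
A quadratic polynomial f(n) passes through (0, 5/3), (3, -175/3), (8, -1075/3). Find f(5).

-445/3

Write f(n) = an^2 + bn + c. Substituting each data point gives a linear system:
  c = 5/3
  9a + 3b + c = -175/3
  64a + 8b + c = -1075/3
Solving the system yields a = -5, b = -5, c = 5/3.
So f(n) = -5n^2 - 5n + 5/3.
Then f(5) = -445/3.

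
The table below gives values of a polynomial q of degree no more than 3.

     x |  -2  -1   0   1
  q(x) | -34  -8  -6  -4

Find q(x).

q(x) = 4x^3 - 2x - 6

Write q(x) = ax^3 + bx^2 + cx + d. Substituting each data point gives a linear system:
  -8a + 4b - 2c + d = -34
  -a + b - c + d = -8
  d = -6
  a + b + c + d = -4
Solving the system yields a = 4, b = 0, c = -2, d = -6.
So q(x) = 4x^3 - 2x - 6.
Check: q(-2) = -34. ✓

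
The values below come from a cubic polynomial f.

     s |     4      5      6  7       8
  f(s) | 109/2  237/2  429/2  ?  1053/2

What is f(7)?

697/2

On equispaced nodes a degree-3 polynomial has vanishing fourth forward difference, so
  f(4) - 4·f(5) + 6·f(6) - 4·f(7) + f(8) = 0.
Substituting the known values and solving for f(7):
  -4·f(7) = -1394
  f(7) = 697/2.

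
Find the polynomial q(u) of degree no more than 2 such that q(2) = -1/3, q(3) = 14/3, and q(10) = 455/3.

q(u) = 2u^2 - 5u + 5/3

Write q(u) = au^2 + bu + c. Substituting each data point gives a linear system:
  4a + 2b + c = -1/3
  9a + 3b + c = 14/3
  100a + 10b + c = 455/3
Solving the system yields a = 2, b = -5, c = 5/3.
So q(u) = 2u^2 - 5u + 5/3.
Check: q(2) = -1/3. ✓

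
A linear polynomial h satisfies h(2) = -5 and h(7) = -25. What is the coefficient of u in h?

Write h(u) = au + b. Substituting each data point gives a linear system:
  2a + b = -5
  7a + b = -25
Solving the system yields a = -4, b = 3.
So h(u) = -4u + 3.
The leading coefficient is -4.

-4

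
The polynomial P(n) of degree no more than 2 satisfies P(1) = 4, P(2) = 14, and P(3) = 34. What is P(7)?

Write P(n) = an^2 + bn + c. Substituting each data point gives a linear system:
  a + b + c = 4
  4a + 2b + c = 14
  9a + 3b + c = 34
Solving the system yields a = 5, b = -5, c = 4.
So P(n) = 5n² - 5n + 4.
Then P(7) = 214.

214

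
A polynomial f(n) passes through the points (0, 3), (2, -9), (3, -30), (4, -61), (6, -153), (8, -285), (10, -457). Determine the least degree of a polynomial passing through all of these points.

Divided differences on the nodes 0, 2, 3, 4, 6, 8, 10:
  order 0: 3  -9  -30  -61  -153  -285  -457
  order 1: -6  -21  -31  -46  -66  -86
  order 2: -5  -5  -5  -5  -5
  order 3: 0  0  0  0
  order 4: 0  0  0
  order 5: 0  0
  order 6: 0
The order-2 divided differences are all -5 (nonzero) and every higher order vanishes, so the data lies on a polynomial of degree exactly 2.

2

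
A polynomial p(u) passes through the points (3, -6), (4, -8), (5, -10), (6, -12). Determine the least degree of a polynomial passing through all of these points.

Forward differences of the values at u = 3, 4, 5, 6:
  p  : -6  -8  -10  -12
  Δ  : -2  -2  -2
  Δ^2: 0  0
  Δ^3: 0
The first differences are constant (-2) and nonzero, while all higher differences vanish, so the minimal degree is 1.

1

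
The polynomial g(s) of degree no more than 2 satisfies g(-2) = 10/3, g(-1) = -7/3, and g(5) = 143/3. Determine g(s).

Write g(s) = as^2 + bs + c. Substituting each data point gives a linear system:
  4a - 2b + c = 10/3
  a - b + c = -7/3
  25a + 5b + c = 143/3
Solving the system yields a = 2, b = 1/3, c = -4.
So g(s) = 2s² + (1/3)s - 4.
Check: g(5) = 143/3. ✓

g(s) = 2s^2 + (1/3)s - 4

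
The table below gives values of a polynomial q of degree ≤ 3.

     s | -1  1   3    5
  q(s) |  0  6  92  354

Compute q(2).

Write q(s) = as^3 + bs^2 + cs + d. Substituting each data point gives a linear system:
  -a + b - c + d = 0
  a + b + c + d = 6
  27a + 9b + 3c + d = 92
  125a + 25b + 5c + d = 354
Solving the system yields a = 2, b = 4, c = 1, d = -1.
So q(s) = 2s³ + 4s² + s - 1.
Then q(2) = 33.

33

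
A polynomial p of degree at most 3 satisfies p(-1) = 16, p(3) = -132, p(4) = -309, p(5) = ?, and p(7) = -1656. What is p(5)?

-602

The 4 known points determine the degree-3 polynomial uniquely.
Write p(n) = an^3 + bn^2 + cn + d. Substituting each data point gives a linear system:
  -a + b - c + d = 16
  27a + 9b + 3c + d = -132
  64a + 16b + 4c + d = -309
  343a + 49b + 7c + d = -1656
Solving the system yields a = -5, b = 2, c = -6, d = 3.
So p(n) = -5n³ + 2n² - 6n + 3.
Then p(5) = -602.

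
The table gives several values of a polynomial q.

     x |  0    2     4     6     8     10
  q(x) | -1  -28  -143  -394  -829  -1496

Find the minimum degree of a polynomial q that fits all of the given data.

Forward differences of the values at x = 0, 2, 4, 6, 8, 10:
  q  : -1  -28  -143  -394  -829  -1496
  Δ  : -27  -115  -251  -435  -667
  Δ^2: -88  -136  -184  -232
  Δ^3: -48  -48  -48
  Δ^4: 0  0
  Δ^5: 0
The third differences are constant (-48) and nonzero, while all higher differences vanish, so the minimal degree is 3.

3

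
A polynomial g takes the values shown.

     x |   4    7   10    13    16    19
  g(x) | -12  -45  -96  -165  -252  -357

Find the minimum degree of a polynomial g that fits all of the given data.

Forward differences of the values at x = 4, 7, 10, 13, 16, 19:
  g  : -12  -45  -96  -165  -252  -357
  Δ  : -33  -51  -69  -87  -105
  Δ^2: -18  -18  -18  -18
  Δ^3: 0  0  0
  Δ^4: 0  0
  Δ^5: 0
The second differences are constant (-18) and nonzero, while all higher differences vanish, so the minimal degree is 2.

2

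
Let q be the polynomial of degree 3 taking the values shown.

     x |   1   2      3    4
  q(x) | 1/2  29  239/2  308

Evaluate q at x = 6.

Forward differences of the values at x = 1, 2, 3, 4:
  q  : 1/2  29  239/2  308
  Δ  : 57/2  181/2  377/2
  Δ^2: 62  98
  Δ^3: 36
The third differences are constant, confirming degree 3.
Interpolating (Newton forward form) and evaluating at x = 6 gives q(6) = 1123.

1123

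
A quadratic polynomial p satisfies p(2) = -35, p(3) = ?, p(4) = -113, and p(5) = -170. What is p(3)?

-68

The 3 known points determine the degree-2 polynomial uniquely.
Write p(n) = an^2 + bn + c. Substituting each data point gives a linear system:
  4a + 2b + c = -35
  16a + 4b + c = -113
  25a + 5b + c = -170
Solving the system yields a = -6, b = -3, c = -5.
So p(n) = -6n^2 - 3n - 5.
Then p(3) = -68.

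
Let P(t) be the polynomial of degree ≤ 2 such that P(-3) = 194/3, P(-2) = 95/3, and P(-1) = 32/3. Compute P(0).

5/3

Using the Lagrange interpolation formula with nodes -3, -2, -1:
  L_0(t) = (t + 2)(t + 1) / 2
  L_1(t) = (t + 3)(t + 1) / -1
  L_2(t) = (t + 3)(t + 2) / 2
Then P(t) = 194/3·L_0(t) + 95/3·L_1(t) + 32/3·L_2(t).
Expanding and collecting terms gives P(t) = 6t² - 3t + 5/3.
Evaluating at t = 0: P(0) = 5/3.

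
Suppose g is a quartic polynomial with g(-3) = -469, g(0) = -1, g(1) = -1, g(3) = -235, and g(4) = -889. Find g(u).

Write g(u) = au^4 + bu^3 + cu^2 + du + e. Substituting each data point gives a linear system:
  81a - 27b + 9c - 3d + e = -469
  e = -1
  a + b + c + d + e = -1
  81a + 27b + 9c + 3d + e = -235
  256a + 64b + 16c + 4d + e = -889
Solving the system yields a = -5, b = 5, c = 6, d = -6, e = -1.
So g(u) = -5u^4 + 5u^3 + 6u^2 - 6u - 1.
Check: g(4) = -889. ✓

g(u) = -5u^4 + 5u^3 + 6u^2 - 6u - 1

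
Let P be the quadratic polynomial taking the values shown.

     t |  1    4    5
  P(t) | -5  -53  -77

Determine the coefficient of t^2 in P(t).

Write P(t) = at^2 + bt + c. Substituting each data point gives a linear system:
  a + b + c = -5
  16a + 4b + c = -53
  25a + 5b + c = -77
Solving the system yields a = -2, b = -6, c = 3.
So P(t) = -2t^2 - 6t + 3.
The leading coefficient is -2.

-2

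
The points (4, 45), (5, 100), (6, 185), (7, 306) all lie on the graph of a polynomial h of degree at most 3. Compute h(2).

Using the Lagrange interpolation formula with nodes 4, 5, 6, 7:
  L_0(u) = (u - 5)(u - 6)(u - 7) / -6
  L_1(u) = (u - 4)(u - 6)(u - 7) / 2
  L_2(u) = (u - 4)(u - 5)(u - 7) / -2
  L_3(u) = (u - 4)(u - 5)(u - 6) / 6
Then h(u) = 45·L_0(u) + 100·L_1(u) + 185·L_2(u) + 306·L_3(u).
Expanding and collecting terms gives h(u) = u^3 - 6u + 5.
Evaluating at u = 2: h(2) = 1.

1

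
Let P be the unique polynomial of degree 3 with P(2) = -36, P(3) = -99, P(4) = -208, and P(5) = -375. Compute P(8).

-1344

Write P(n) = an^3 + bn^2 + cn + d. Substituting each data point gives a linear system:
  8a + 4b + 2c + d = -36
  27a + 9b + 3c + d = -99
  64a + 16b + 4c + d = -208
  125a + 25b + 5c + d = -375
Solving the system yields a = -2, b = -5, c = 0, d = 0.
So P(n) = -2n³ - 5n².
Then P(8) = -1344.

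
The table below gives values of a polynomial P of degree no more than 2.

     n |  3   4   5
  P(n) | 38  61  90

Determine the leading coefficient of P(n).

3

Write P(n) = an^2 + bn + c. Substituting each data point gives a linear system:
  9a + 3b + c = 38
  16a + 4b + c = 61
  25a + 5b + c = 90
Solving the system yields a = 3, b = 2, c = 5.
So P(n) = 3n^2 + 2n + 5.
The leading coefficient is 3.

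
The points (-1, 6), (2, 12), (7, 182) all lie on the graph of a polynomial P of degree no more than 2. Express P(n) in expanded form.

P(n) = 4n^2 - 2n

Write P(n) = an^2 + bn + c. Substituting each data point gives a linear system:
  a - b + c = 6
  4a + 2b + c = 12
  49a + 7b + c = 182
Solving the system yields a = 4, b = -2, c = 0.
So P(n) = 4n^2 - 2n.
Check: P(7) = 182. ✓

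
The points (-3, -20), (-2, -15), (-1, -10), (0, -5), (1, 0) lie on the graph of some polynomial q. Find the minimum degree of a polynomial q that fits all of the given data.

Forward differences of the values at s = -3, -2, -1, 0, 1:
  q  : -20  -15  -10  -5  0
  Δ  : 5  5  5  5
  Δ^2: 0  0  0
  Δ^3: 0  0
  Δ^4: 0
The first differences are constant (5) and nonzero, while all higher differences vanish, so the minimal degree is 1.

1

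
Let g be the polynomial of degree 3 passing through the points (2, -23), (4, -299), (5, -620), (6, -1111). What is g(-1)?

Using the Lagrange interpolation formula with nodes 2, 4, 5, 6:
  L_0(n) = (n - 4)(n - 5)(n - 6) / -24
  L_1(n) = (n - 2)(n - 5)(n - 6) / 4
  L_2(n) = (n - 2)(n - 4)(n - 6) / -3
  L_3(n) = (n - 2)(n - 4)(n - 5) / 8
Then g(n) = -23·L_0(n) - 299·L_1(n) - 620·L_2(n) - 1111·L_3(n).
Expanding and collecting terms gives g(n) = -6n³ + 5n² + 5.
Evaluating at n = -1: g(-1) = 16.

16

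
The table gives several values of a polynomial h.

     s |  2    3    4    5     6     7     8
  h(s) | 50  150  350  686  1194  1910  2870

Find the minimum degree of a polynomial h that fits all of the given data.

Forward differences of the values at s = 2, 3, 4, 5, 6, 7, 8:
  h  : 50  150  350  686  1194  1910  2870
  Δ  : 100  200  336  508  716  960
  Δ^2: 100  136  172  208  244
  Δ^3: 36  36  36  36
  Δ^4: 0  0  0
  Δ^5: 0  0
  Δ^6: 0
The third differences are constant (36) and nonzero, while all higher differences vanish, so the minimal degree is 3.

3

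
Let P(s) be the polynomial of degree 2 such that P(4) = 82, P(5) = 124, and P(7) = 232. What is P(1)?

Using the Lagrange interpolation formula with nodes 4, 5, 7:
  L_0(s) = (s - 5)(s - 7) / 3
  L_1(s) = (s - 4)(s - 7) / -2
  L_2(s) = (s - 4)(s - 5) / 6
Then P(s) = 82·L_0(s) + 124·L_1(s) + 232·L_2(s).
Expanding and collecting terms gives P(s) = 4s² + 6s - 6.
Evaluating at s = 1: P(1) = 4.

4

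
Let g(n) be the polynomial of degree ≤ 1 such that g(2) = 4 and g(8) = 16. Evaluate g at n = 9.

Using the Lagrange interpolation formula with nodes 2, 8:
  L_0(n) = (n - 8) / -6
  L_1(n) = (n - 2) / 6
Then g(n) = 4·L_0(n) + 16·L_1(n).
Expanding and collecting terms gives g(n) = 2n.
Evaluating at n = 9: g(9) = 18.

18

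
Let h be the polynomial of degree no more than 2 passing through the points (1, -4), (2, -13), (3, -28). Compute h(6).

-109

Write h(t) = at^2 + bt + c. Substituting each data point gives a linear system:
  a + b + c = -4
  4a + 2b + c = -13
  9a + 3b + c = -28
Solving the system yields a = -3, b = 0, c = -1.
So h(t) = -3t^2 - 1.
Then h(6) = -109.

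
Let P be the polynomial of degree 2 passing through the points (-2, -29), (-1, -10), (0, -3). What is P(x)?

Write P(x) = ax^2 + bx + c. Substituting each data point gives a linear system:
  4a - 2b + c = -29
  a - b + c = -10
  c = -3
Solving the system yields a = -6, b = 1, c = -3.
So P(x) = -6x^2 + x - 3.
Check: P(-2) = -29. ✓

P(x) = -6x^2 + x - 3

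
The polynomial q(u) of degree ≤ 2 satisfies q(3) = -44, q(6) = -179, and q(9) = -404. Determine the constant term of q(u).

1

Write q(u) = au^2 + bu + c. Substituting each data point gives a linear system:
  9a + 3b + c = -44
  36a + 6b + c = -179
  81a + 9b + c = -404
Solving the system yields a = -5, b = 0, c = 1.
So q(u) = -5u² + 1.
The constant term is 1.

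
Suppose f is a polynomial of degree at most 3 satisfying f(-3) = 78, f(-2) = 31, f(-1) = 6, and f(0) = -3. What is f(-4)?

Forward differences of the values at u = -3, -2, -1, 0:
  f  : 78  31  6  -3
  Δ  : -47  -25  -9
  Δ^2: 22  16
  Δ^3: -6
The third differences are constant, confirming degree 3.
Interpolating (Newton forward form) and evaluating at u = -4 gives f(-4) = 153.

153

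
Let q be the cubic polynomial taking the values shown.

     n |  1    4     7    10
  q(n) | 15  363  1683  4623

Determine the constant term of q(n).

Write q(n) = an^3 + bn^2 + cn + d. Substituting each data point gives a linear system:
  a + b + c + d = 15
  64a + 16b + 4c + d = 363
  343a + 49b + 7c + d = 1683
  1000a + 100b + 10c + d = 4623
Solving the system yields a = 4, b = 6, c = 2, d = 3.
So q(n) = 4n^3 + 6n^2 + 2n + 3.
The constant term is 3.

3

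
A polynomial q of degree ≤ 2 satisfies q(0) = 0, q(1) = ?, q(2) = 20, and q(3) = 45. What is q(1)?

On equispaced nodes a degree-2 polynomial has vanishing third forward difference, so
  - q(0) + 3·q(1) - 3·q(2) + q(3) = 0.
Substituting the known values and solving for q(1):
  3·q(1) = 15
  q(1) = 5.

5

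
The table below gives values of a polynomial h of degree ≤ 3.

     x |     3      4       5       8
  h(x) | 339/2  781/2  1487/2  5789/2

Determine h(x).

Using the Lagrange interpolation formula with nodes 3, 4, 5, 8:
  L_0(x) = (x - 4)(x - 5)(x - 8) / -10
  L_1(x) = (x - 3)(x - 5)(x - 8) / 4
  L_2(x) = (x - 3)(x - 4)(x - 8) / -6
  L_3(x) = (x - 3)(x - 4)(x - 5) / 60
Then h(x) = 339/2·L_0(x) + 781/2·L_1(x) + 1487/2·L_2(x) + 5789/2·L_3(x).
Expanding and collecting terms gives h(x) = 5x³ + 6x² - 6x - 3/2.
Check: h(5) = 1487/2. ✓

h(x) = 5x^3 + 6x^2 - 6x - 3/2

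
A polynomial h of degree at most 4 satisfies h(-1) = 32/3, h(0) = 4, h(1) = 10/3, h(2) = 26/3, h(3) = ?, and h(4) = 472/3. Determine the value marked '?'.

44

On equispaced nodes a degree-4 polynomial has vanishing fifth forward difference, so
  - h(-1) + 5·h(0) - 10·h(1) + 10·h(2) - 5·h(3) + h(4) = 0.
Substituting the known values and solving for h(3):
  -5·h(3) = -220
  h(3) = 44.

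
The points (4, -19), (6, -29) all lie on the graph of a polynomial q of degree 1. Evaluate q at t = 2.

Using the Lagrange interpolation formula with nodes 4, 6:
  L_0(t) = (t - 6) / -2
  L_1(t) = (t - 4) / 2
Then q(t) = -19·L_0(t) - 29·L_1(t).
Expanding and collecting terms gives q(t) = -5t + 1.
Evaluating at t = 2: q(2) = -9.

-9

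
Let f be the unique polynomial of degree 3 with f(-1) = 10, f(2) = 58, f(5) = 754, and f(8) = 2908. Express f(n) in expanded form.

f(n) = 5n^3 + 6n^2 - 5n + 4

Using the Lagrange interpolation formula with nodes -1, 2, 5, 8:
  L_0(n) = (n - 2)(n - 5)(n - 8) / -162
  L_1(n) = (n + 1)(n - 5)(n - 8) / 54
  L_2(n) = (n + 1)(n - 2)(n - 8) / -54
  L_3(n) = (n + 1)(n - 2)(n - 5) / 162
Then f(n) = 10·L_0(n) + 58·L_1(n) + 754·L_2(n) + 2908·L_3(n).
Expanding and collecting terms gives f(n) = 5n³ + 6n² - 5n + 4.
Check: f(2) = 58. ✓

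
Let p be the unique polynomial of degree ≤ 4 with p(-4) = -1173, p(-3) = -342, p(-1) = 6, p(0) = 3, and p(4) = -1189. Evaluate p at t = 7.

Write p(t) = at^4 + bt^3 + ct^2 + dt + e. Substituting each data point gives a linear system:
  256a - 64b + 16c - 4d + e = -1173
  81a - 27b + 9c - 3d + e = -342
  a - b + c - d + e = 6
  e = 3
  256a + 64b + 16c + 4d + e = -1189
Solving the system yields a = -5, b = 0, c = 6, d = -2, e = 3.
So p(t) = -5t^4 + 6t^2 - 2t + 3.
Then p(7) = -11722.

-11722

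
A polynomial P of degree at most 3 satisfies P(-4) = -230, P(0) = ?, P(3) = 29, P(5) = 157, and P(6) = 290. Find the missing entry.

2

The 4 known points determine the degree-3 polynomial uniquely.
Write P(x) = ax^3 + bx^2 + cx + d. Substituting each data point gives a linear system:
  -64a + 16b - 4c + d = -230
  27a + 9b + 3c + d = 29
  125a + 25b + 5c + d = 157
  216a + 36b + 6c + d = 290
Solving the system yields a = 2, b = -5, c = 6, d = 2.
So P(x) = 2x³ - 5x² + 6x + 2.
Then P(0) = 2.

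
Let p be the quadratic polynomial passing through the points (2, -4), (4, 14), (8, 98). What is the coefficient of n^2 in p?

2

Write p(n) = an^2 + bn + c. Substituting each data point gives a linear system:
  4a + 2b + c = -4
  16a + 4b + c = 14
  64a + 8b + c = 98
Solving the system yields a = 2, b = -3, c = -6.
So p(n) = 2n² - 3n - 6.
The leading coefficient is 2.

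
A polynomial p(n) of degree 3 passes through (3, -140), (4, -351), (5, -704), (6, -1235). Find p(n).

p(n) = -6n^3 + n^2 + 4n + 1

Write p(n) = an^3 + bn^2 + cn + d. Substituting each data point gives a linear system:
  27a + 9b + 3c + d = -140
  64a + 16b + 4c + d = -351
  125a + 25b + 5c + d = -704
  216a + 36b + 6c + d = -1235
Solving the system yields a = -6, b = 1, c = 4, d = 1.
So p(n) = -6n^3 + n^2 + 4n + 1.
Check: p(5) = -704. ✓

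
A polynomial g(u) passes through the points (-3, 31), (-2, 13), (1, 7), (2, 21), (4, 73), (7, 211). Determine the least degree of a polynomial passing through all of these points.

2

Divided differences on the nodes -3, -2, 1, 2, 4, 7:
  order 0: 31  13  7  21  73  211
  order 1: -18  -2  14  26  46
  order 2: 4  4  4  4
  order 3: 0  0  0
  order 4: 0  0
  order 5: 0
The order-2 divided differences are all 4 (nonzero) and every higher order vanishes, so the data lies on a polynomial of degree exactly 2.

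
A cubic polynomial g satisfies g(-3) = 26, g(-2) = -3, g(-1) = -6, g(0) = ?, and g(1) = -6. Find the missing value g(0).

On equispaced nodes a degree-3 polynomial has vanishing fourth forward difference, so
  g(-3) - 4·g(-2) + 6·g(-1) - 4·g(0) + g(1) = 0.
Substituting the known values and solving for g(0):
  -4·g(0) = 4
  g(0) = -1.

-1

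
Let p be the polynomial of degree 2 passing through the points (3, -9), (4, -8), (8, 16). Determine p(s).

Using the Lagrange interpolation formula with nodes 3, 4, 8:
  L_0(s) = (s - 4)(s - 8) / 5
  L_1(s) = (s - 3)(s - 8) / -4
  L_2(s) = (s - 3)(s - 4) / 20
Then p(s) = -9·L_0(s) - 8·L_1(s) + 16·L_2(s).
Expanding and collecting terms gives p(s) = s² - 6s.
Check: p(8) = 16. ✓

p(s) = s^2 - 6s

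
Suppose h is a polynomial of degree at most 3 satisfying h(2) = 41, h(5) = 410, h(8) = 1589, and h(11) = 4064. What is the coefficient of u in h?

6

Write h(u) = au^3 + bu^2 + cu + d. Substituting each data point gives a linear system:
  8a + 4b + 2c + d = 41
  125a + 25b + 5c + d = 410
  512a + 64b + 8c + d = 1589
  1331a + 121b + 11c + d = 4064
Solving the system yields a = 3, b = 0, c = 6, d = 5.
So h(u) = 3u³ + 6u + 5.
The coefficient of u is 6.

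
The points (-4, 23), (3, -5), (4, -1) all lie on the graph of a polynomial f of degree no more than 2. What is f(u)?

Using the Lagrange interpolation formula with nodes -4, 3, 4:
  L_0(u) = (u - 3)(u - 4) / 56
  L_1(u) = (u + 4)(u - 4) / -7
  L_2(u) = (u + 4)(u - 3) / 8
Then f(u) = 23·L_0(u) - 5·L_1(u) - 1·L_2(u).
Expanding and collecting terms gives f(u) = u² - 3u - 5.
Check: f(3) = -5. ✓

f(u) = u^2 - 3u - 5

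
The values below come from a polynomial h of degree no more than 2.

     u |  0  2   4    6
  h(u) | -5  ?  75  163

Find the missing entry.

The 3 known points determine the degree-2 polynomial uniquely.
Write h(u) = au^2 + bu + c. Substituting each data point gives a linear system:
  c = -5
  16a + 4b + c = 75
  36a + 6b + c = 163
Solving the system yields a = 4, b = 4, c = -5.
So h(u) = 4u² + 4u - 5.
Then h(2) = 19.

19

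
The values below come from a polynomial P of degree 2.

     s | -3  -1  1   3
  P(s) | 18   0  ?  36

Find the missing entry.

On equispaced nodes a degree-2 polynomial has vanishing third forward difference, so
  - P(-3) + 3·P(-1) - 3·P(1) + P(3) = 0.
Substituting the known values and solving for P(1):
  -3·P(1) = -18
  P(1) = 6.

6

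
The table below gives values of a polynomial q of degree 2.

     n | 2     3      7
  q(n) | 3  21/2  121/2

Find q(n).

Write q(n) = an^2 + bn + c. Substituting each data point gives a linear system:
  4a + 2b + c = 3
  9a + 3b + c = 21/2
  49a + 7b + c = 121/2
Solving the system yields a = 1, b = 5/2, c = -6.
So q(n) = n^2 + (5/2)n - 6.
Check: q(2) = 3. ✓

q(n) = n^2 + (5/2)n - 6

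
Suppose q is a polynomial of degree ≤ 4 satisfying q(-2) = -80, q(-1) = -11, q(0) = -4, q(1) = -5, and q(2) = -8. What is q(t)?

q(t) = -2t^4 + 5t^3 - 2t^2 - 2t - 4

Write q(t) = at^4 + bt^3 + ct^2 + dt + e. Substituting each data point gives a linear system:
  16a - 8b + 4c - 2d + e = -80
  a - b + c - d + e = -11
  e = -4
  a + b + c + d + e = -5
  16a + 8b + 4c + 2d + e = -8
Solving the system yields a = -2, b = 5, c = -2, d = -2, e = -4.
So q(t) = -2t^4 + 5t^3 - 2t^2 - 2t - 4.
Check: q(2) = -8. ✓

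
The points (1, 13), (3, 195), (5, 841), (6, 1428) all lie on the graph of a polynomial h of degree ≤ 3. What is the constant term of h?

Write h(t) = at^3 + bt^2 + ct + d. Substituting each data point gives a linear system:
  a + b + c + d = 13
  27a + 9b + 3c + d = 195
  125a + 25b + 5c + d = 841
  216a + 36b + 6c + d = 1428
Solving the system yields a = 6, b = 4, c = -3, d = 6.
So h(t) = 6t³ + 4t² - 3t + 6.
The constant term is 6.

6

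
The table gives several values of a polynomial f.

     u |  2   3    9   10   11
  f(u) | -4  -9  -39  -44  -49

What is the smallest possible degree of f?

1

Divided differences on the nodes 2, 3, 9, 10, 11:
  order 0: -4  -9  -39  -44  -49
  order 1: -5  -5  -5  -5
  order 2: 0  0  0
  order 3: 0  0
  order 4: 0
The order-1 divided differences are all -5 (nonzero) and every higher order vanishes, so the data lies on a polynomial of degree exactly 1.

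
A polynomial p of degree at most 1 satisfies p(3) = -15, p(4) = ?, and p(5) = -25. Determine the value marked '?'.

-20

On equispaced nodes a degree-1 polynomial has vanishing second forward difference, so
  p(3) - 2·p(4) + p(5) = 0.
Substituting the known values and solving for p(4):
  -2·p(4) = 40
  p(4) = -20.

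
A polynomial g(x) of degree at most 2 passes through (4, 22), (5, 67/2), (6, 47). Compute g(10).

Forward differences of the values at x = 4, 5, 6:
  g  : 22  67/2  47
  Δ  : 23/2  27/2
  Δ^2: 2
The second differences are constant, confirming degree 2.
Interpolating (Newton forward form) and evaluating at x = 10 gives g(10) = 121.

121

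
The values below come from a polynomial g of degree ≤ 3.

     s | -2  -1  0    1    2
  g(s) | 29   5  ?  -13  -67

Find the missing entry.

1

The 4 known points determine the degree-3 polynomial uniquely.
Write g(s) = as^3 + bs^2 + cs + d. Substituting each data point gives a linear system:
  -8a + 4b - 2c + d = 29
  -a + b - c + d = 5
  a + b + c + d = -13
  8a + 4b + 2c + d = -67
Solving the system yields a = -5, b = -5, c = -4, d = 1.
So g(s) = -5s^3 - 5s^2 - 4s + 1.
Then g(0) = 1.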